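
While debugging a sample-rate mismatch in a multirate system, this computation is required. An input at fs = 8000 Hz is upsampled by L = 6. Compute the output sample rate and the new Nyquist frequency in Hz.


Step 1 — output sample rate after interpolation by L:
fs_out = L * fs_in = 6 * 8000 = 48000 Hz

Step 2 — Nyquist frequency of the output stream:
f_Nyq = fs_out / 2 = 48000 / 2 = 24000.0 Hz

fs_out = 48000 Hz; f_Nyquist = 24000.0 Hz


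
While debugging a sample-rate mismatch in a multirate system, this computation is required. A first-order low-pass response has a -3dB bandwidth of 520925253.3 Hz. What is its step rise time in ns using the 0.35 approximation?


Rise time from bandwidth relationship:
tr = 0.35 / BW
   = 0.35 / 520925253.3
   = 6.718814221e-10 s
   = 0.6719 ns

0.6719 ns


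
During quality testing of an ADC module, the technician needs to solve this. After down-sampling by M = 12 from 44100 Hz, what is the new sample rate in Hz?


Decimation reduces the sample rate:
fs_out = fs_in / M
       = 44100 / 12
       = 3675.0 Hz

3675.0 Hz


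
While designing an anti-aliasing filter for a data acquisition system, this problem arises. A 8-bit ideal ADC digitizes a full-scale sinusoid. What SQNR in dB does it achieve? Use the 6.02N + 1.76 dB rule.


Theoretical SNR for a full-scale sinusoid:
SNR = 6.02 * N + 1.76
    = 6.02 * 8 + 1.76
    = 48.16 + 1.76
    = 49.92 dB

49.92 dB


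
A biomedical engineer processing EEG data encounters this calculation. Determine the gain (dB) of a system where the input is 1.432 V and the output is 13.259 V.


Voltage gain in dB:
G = 20 * log10(Vout / Vin)
  = 20 * log10(13.259 / 1.432)
  = 20 * log10(9.259078)
  = 20 * 0.966568
  = 19.33 dB

19.33 dB


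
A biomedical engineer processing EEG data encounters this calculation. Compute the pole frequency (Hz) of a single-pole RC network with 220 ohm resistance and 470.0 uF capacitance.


Cutoff frequency of a first-order RC filter:
fc = 1 / (2 * pi * R * C)
C = 470.0 uF = 0.00047 F
fc = 1 / (2 * pi * 220 * 0.00047)
   = 1 / 0.64968136076237
   = 1.539216 Hz

1.539216 Hz


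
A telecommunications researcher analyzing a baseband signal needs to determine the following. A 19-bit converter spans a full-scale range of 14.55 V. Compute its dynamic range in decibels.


Dynamic range from full-scale to LSB:
V_min = V_max / 2^bits = 14.55 / 2^19
DR = 20 * log10(V_max / V_min)
   = 20 * log10(2^19)
   = 20 * 19 * log10(2)
   = 114.39 dB

114.39 dB


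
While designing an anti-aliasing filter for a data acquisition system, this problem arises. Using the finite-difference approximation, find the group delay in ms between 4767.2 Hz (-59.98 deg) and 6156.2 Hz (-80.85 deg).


Group delay from phase difference:
tau = -d(phi)/d(omega)
d(phi) = -20.87 deg = -0.36425 rad
d(omega) = 2*pi*(6156.2 - 4767.2) = 8727.3444 rad/s
tau = -(-0.36425) / 8727.3444
    = 0.0417 ms

0.0417 ms


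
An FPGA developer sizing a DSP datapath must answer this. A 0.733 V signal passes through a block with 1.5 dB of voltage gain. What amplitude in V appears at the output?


Output voltage from dB gain:
V_out = V_in * 10^(gain_dB / 20)
      = 0.733 * 10^(1.5 / 20)
      = 0.733 * 1.188502
      = 0.8712 V

0.8712 V


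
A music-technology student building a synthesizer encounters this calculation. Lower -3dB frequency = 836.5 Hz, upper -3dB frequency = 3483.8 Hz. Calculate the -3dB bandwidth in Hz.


Bandwidth is the difference of -3dB frequencies:
BW = f_high - f_low
   = 3483.8 - 836.5
   = 2647.3 Hz

2647.3 Hz


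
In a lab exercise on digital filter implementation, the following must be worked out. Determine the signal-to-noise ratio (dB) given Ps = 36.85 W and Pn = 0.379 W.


SNR in decibels:
SNR = 10 * log10(Ps / Pn)
    = 10 * log10(36.85 / 0.379)
    = 10 * log10(97.2296)
    = 10 * 1.9878
    = 19.88 dB

19.88 dB


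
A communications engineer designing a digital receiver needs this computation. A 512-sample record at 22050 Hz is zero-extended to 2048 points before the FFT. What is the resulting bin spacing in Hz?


Frequency resolution after zero-padding:
N_padded = 512 * 4 = 2048
df = fs / N_padded
   = 22050 / 2048
   = 10.7666 Hz

10.7666 Hz


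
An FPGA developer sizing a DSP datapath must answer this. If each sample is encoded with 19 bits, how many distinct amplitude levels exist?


Number of quantization levels = 2^N
= 2^19
= 524288

524288


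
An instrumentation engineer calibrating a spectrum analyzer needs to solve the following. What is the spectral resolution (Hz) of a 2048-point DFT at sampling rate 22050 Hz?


DFT frequency resolution:
df = fs / N
   = 22050 / 2048
   = 10.7666 Hz

10.7666 Hz


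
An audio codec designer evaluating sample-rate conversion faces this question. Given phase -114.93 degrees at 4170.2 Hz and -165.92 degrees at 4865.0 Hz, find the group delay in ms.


Group delay from phase difference:
tau = -d(phi)/d(omega)
d(phi) = -50.99 deg = -0.889943 rad
d(omega) = 2*pi*(4865.0 - 4170.2) = 4365.5572 rad/s
tau = -(-0.889943) / 4365.5572
    = 0.2039 ms

0.2039 ms


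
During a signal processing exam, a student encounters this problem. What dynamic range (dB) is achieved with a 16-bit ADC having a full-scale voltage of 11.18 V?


Dynamic range from full-scale to LSB:
V_min = V_max / 2^bits = 11.18 / 2^16
DR = 20 * log10(V_max / V_min)
   = 20 * log10(2^16)
   = 20 * 16 * log10(2)
   = 96.33 dB

96.33 dB


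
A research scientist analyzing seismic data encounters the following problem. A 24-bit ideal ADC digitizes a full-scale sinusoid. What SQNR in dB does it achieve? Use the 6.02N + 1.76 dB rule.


Theoretical SNR for a full-scale sinusoid:
SNR = 6.02 * N + 1.76
    = 6.02 * 24 + 1.76
    = 144.48 + 1.76
    = 146.24 dB

146.24 dB


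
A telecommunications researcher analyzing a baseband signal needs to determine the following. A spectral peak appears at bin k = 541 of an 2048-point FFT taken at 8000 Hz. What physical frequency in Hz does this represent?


Frequency of DFT bin k:
f_k = k * fs / N
    = 541 * 8000 / 2048
    = 4328000 / 2048
    = 2113.281 Hz

2113.281 Hz


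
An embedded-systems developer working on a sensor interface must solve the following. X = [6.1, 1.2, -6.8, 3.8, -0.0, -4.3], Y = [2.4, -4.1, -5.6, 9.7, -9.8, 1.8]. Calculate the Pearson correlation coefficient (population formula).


Pearson correlation coefficient (population):
r = cov(X,Y) / (std(X) * std(Y))
Mean X = -0.0, Mean Y = -0.9333
Cov(X,Y) = 12.82
Std(X) = 4.431328, Std(Y) = 6.351815
r = 0.4555

0.4555


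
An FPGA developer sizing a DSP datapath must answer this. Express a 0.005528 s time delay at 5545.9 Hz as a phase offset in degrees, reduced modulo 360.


Phase shift from frequency and time delay:
phi = 360 * f * t_delay
    = 360 * 5545.9 * 0.005528
    = 11036.78 degrees
    mod 360 = 236.78 degrees

236.78 degrees


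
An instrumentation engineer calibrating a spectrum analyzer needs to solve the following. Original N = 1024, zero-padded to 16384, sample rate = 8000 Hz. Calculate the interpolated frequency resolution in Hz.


Frequency resolution after zero-padding:
N_padded = 1024 * 16 = 16384
df = fs / N_padded
   = 8000 / 16384
   = 0.4883 Hz

0.4883 Hz


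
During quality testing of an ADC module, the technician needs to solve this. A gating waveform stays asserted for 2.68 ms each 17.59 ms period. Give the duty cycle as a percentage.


Duty cycle as a percentage:
DC = (t_on / T) * 100
   = (2.68 / 17.59) * 100
   = 0.152359 * 100
   = 15.24 %

15.24 %


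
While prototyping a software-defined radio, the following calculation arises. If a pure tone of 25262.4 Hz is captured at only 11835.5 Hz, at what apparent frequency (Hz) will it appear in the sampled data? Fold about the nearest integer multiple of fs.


Compute the nearest integer multiple of fs to the signal:
n = round(25262.4 / 11835.5) = 2
f_alias = |25262.4 - 2 * 11835.5|
        = |25262.4 - 23671.0|
        = 1591.4 Hz

1591.4


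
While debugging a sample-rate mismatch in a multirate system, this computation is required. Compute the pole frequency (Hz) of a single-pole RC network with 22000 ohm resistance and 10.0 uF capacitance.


Cutoff frequency of a first-order RC filter:
fc = 1 / (2 * pi * R * C)
C = 10.0 uF = 1e-05 F
fc = 1 / (2 * pi * 22000 * 1e-05)
   = 1 / 1.3823007675795
   = 0.723432 Hz

0.723432 Hz


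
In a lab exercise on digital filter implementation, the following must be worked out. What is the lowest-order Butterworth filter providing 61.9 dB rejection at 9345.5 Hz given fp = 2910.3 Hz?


Butterworth filter order formula:
n = log10(10^(A/10) - 1) / (2 * log10(f_stop/f_pass))
10^(61.9/10) - 1 = 1548815.6189
f_stop/f_pass = 9345.5 / 2910.3 = 3.2112
n = 6.1086 -> ceil = 7

7


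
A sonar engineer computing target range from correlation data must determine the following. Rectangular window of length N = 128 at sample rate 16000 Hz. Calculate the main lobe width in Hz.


Main lobe width for a rectangular window:
Width = 2 * fs / N
      = 2 * 16000 / 128
      = 32000 / 128
      = 250.0 Hz

250.0 Hz


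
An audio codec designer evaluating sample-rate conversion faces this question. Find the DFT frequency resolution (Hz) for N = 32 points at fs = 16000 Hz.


DFT frequency resolution:
df = fs / N
   = 16000 / 32
   = 500.0 Hz

500.0 Hz


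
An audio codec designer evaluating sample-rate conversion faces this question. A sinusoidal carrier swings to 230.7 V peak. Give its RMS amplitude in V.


RMS voltage for a sinusoidal waveform:
V_rms = V_peak / sqrt(2)
      = 230.7 / 1.414214
      = 163.13 V

163.13 V


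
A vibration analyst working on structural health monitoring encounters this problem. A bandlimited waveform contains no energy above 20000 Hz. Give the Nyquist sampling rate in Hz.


The Nyquist rate is twice the maximum frequency component.
fs_min = 2 * fmax
      = 2 * 20000
      = 40000 Hz

40000


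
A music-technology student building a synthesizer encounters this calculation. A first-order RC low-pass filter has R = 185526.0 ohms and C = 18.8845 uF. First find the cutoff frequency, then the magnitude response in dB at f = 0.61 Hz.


Step 1 — cutoff frequency:
fc = 1 / (2*pi*R*C)
C = 18.8845 uF = 1.88845e-05 F
fc = 1 / (2*pi*185526.0*1.88845e-05)
   = 0.0454266 Hz

Step 2 — magnitude at f = 0.61 Hz:
|H(f)| = 1 / sqrt(1 + (f/fc)^2)
f/fc = 0.61 / 0.0454266 = 13.428256
|H| = 1 / sqrt(1 + 180.318059) = 0.0742642
|H|_dB = 20*log10(0.0742642) = -22.58 dB

fc = 0.0454266 Hz; |H(0.61 Hz)| = -22.58 dB


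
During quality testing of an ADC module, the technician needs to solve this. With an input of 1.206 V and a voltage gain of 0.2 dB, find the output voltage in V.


Output voltage from dB gain:
V_out = V_in * 10^(gain_dB / 20)
      = 1.206 * 10^(0.2 / 20)
      = 1.206 * 1.023293
      = 1.2341 V

1.2341 V


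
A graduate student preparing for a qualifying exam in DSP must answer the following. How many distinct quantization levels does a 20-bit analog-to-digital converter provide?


Number of quantization levels = 2^N
= 2^20
= 1048576

1048576


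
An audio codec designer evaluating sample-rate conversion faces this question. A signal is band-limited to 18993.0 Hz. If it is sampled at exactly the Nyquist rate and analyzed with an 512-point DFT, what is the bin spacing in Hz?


Step 1 — Nyquist sampling rate:
fs = 2 * fmax = 2 * 18993.0 = 37986.0 Hz

Step 2 — DFT bin spacing:
df = fs / N = 37986.0 / 512 = 74.1914 Hz

74.1914 Hz


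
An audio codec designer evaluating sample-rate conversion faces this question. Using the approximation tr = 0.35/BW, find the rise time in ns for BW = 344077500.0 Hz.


Rise time from bandwidth relationship:
tr = 0.35 / BW
   = 0.35 / 344077500.0
   = 1.017212692e-09 s
   = 1.0172 ns

1.0172 ns


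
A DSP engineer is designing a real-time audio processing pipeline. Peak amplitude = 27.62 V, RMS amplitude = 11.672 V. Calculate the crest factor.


Crest factor is the ratio of peak to RMS:
CF = V_peak / V_rms
   = 27.62 / 11.672
   = 2.3663

2.3663


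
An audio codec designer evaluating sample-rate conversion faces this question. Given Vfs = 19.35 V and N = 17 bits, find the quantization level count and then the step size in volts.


Step 1 — number of quantization levels:
L = 2^N = 2^17 = 131072

Step 2 — LSB step size:
delta = Vfs / L
      = 19.35 / 131072
      = 0.00014763 V

Levels = 131072; step size = 0.00014763 V


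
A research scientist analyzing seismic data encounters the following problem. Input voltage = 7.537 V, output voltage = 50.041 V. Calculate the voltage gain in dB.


Voltage gain in dB:
G = 20 * log10(Vout / Vin)
  = 20 * log10(50.041 / 7.537)
  = 20 * log10(6.639379)
  = 20 * 0.822127
  = 16.44 dB

16.44 dB


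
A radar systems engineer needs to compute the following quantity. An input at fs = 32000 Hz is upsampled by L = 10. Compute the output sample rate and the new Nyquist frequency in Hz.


Step 1 — output sample rate after interpolation by L:
fs_out = L * fs_in = 10 * 32000 = 320000 Hz

Step 2 — Nyquist frequency of the output stream:
f_Nyq = fs_out / 2 = 320000 / 2 = 160000.0 Hz

fs_out = 320000 Hz; f_Nyquist = 160000.0 Hz


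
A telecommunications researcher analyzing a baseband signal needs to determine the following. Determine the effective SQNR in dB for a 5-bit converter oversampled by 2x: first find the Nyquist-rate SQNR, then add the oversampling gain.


Step 1 — baseline SQNR at Nyquist:
SQNR_base = 6.02*N + 1.76
          = 6.02*5 + 1.76
          = 31.86 dB

Step 2 — oversampling processing gain:
G = 10*log10(OSR) = 10*log10(2) = 3.01 dB

Step 3 — total:
SQNR_total = 31.86 + 3.01 = 34.87 dB

Base SQNR = 31.86 dB; oversampled SQNR = 34.87 dB


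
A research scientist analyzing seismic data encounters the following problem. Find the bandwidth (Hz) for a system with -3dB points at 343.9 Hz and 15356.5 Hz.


Bandwidth is the difference of -3dB frequencies:
BW = f_high - f_low
   = 15356.5 - 343.9
   = 15012.6 Hz

15012.6 Hz


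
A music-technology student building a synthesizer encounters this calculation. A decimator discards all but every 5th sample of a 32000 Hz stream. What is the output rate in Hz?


Decimation reduces the sample rate:
fs_out = fs_in / M
       = 32000 / 5
       = 6400.0 Hz

6400.0 Hz


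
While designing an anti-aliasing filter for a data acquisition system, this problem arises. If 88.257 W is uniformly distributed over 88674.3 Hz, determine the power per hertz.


Power spectral density:
PSD = P / BW
    = 88.257 / 88674.3
    = 0.00099529 W/Hz

0.00099529 W/Hz


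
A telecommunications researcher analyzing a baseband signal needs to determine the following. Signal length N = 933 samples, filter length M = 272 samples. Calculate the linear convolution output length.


Linear convolution output length:
L = N + M - 1
  = 933 + 272 - 1
  = 1204 samples

1204


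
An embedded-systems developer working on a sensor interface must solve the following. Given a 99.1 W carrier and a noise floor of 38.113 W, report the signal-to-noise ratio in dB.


SNR in decibels:
SNR = 10 * log10(Ps / Pn)
    = 10 * log10(99.1 / 38.113)
    = 10 * log10(2.6002)
    = 10 * 0.415
    = 4.15 dB

4.15 dB


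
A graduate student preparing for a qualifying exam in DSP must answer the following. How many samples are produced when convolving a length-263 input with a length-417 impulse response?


Linear convolution output length:
L = N + M - 1
  = 263 + 417 - 1
  = 679 samples

679


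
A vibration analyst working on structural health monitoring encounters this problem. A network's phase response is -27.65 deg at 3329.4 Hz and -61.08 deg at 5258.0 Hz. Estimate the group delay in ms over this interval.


Group delay from phase difference:
tau = -d(phi)/d(omega)
d(phi) = -33.43 deg = -0.583464 rad
d(omega) = 2*pi*(5258.0 - 3329.4) = 12117.7512 rad/s
tau = -(-0.583464) / 12117.7512
    = 0.0481 ms

0.0481 ms


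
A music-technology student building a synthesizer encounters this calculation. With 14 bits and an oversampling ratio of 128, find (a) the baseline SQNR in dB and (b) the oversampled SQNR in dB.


Step 1 — baseline SQNR at Nyquist:
SQNR_base = 6.02*N + 1.76
          = 6.02*14 + 1.76
          = 86.04 dB

Step 2 — oversampling processing gain:
G = 10*log10(OSR) = 10*log10(128) = 21.07 dB

Step 3 — total:
SQNR_total = 86.04 + 21.07 = 107.11 dB

Base SQNR = 86.04 dB; oversampled SQNR = 107.11 dB


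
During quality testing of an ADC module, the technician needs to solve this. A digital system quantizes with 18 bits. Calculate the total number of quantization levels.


Number of quantization levels = 2^N
= 2^18
= 262144

262144


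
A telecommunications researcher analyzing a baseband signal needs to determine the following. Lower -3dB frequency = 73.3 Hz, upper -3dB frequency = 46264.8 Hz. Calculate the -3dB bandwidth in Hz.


Bandwidth is the difference of -3dB frequencies:
BW = f_high - f_low
   = 46264.8 - 73.3
   = 46191.5 Hz

46191.5 Hz


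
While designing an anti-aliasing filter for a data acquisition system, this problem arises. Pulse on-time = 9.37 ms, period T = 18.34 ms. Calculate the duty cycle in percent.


Duty cycle as a percentage:
DC = (t_on / T) * 100
   = (9.37 / 18.34) * 100
   = 0.510905 * 100
   = 51.09 %

51.09 %


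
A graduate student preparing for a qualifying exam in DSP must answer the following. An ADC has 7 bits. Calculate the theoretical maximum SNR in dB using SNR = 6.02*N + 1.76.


Theoretical SNR for a full-scale sinusoid:
SNR = 6.02 * N + 1.76
    = 6.02 * 7 + 1.76
    = 42.14 + 1.76
    = 43.9 dB

43.9 dB


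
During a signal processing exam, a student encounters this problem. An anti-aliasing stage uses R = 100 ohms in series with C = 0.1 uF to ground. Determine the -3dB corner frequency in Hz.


Cutoff frequency of a first-order RC filter:
fc = 1 / (2 * pi * R * C)
C = 0.1 uF = 1e-07 F
fc = 1 / (2 * pi * 100 * 1e-07)
   = 1 / 6.2831853071796e-05
   = 15915.494309 Hz

15915.494309 Hz


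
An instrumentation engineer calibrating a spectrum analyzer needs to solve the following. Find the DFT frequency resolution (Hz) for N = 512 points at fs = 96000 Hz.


DFT frequency resolution:
df = fs / N
   = 96000 / 512
   = 187.5 Hz

187.5 Hz


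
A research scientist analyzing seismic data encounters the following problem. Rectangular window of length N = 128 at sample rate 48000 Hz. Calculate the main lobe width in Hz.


Main lobe width for a rectangular window:
Width = 2 * fs / N
      = 2 * 48000 / 128
      = 96000 / 128
      = 750.0 Hz

750.0 Hz


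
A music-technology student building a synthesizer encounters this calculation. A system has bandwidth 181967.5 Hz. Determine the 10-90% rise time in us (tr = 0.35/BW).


Rise time from bandwidth relationship:
tr = 0.35 / BW
   = 0.35 / 181967.5
   = 1.923420391e-06 s
   = 1.9234 us

1.9234 us


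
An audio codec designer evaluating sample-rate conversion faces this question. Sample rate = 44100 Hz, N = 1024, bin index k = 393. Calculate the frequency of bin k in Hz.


Frequency of DFT bin k:
f_k = k * fs / N
    = 393 * 44100 / 1024
    = 17331300 / 1024
    = 16925.098 Hz

16925.098 Hz


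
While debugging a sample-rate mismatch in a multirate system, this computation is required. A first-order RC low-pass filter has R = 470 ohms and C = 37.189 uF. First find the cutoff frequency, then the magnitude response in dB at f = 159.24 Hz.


Step 1 — cutoff frequency:
fc = 1 / (2*pi*R*C)
C = 37.189 uF = 3.7189e-05 F
fc = 1 / (2*pi*470*3.7189e-05)
   = 9.10558 Hz

Step 2 — magnitude at f = 159.24 Hz:
|H(f)| = 1 / sqrt(1 + (f/fc)^2)
f/fc = 159.24 / 9.10558 = 17.488178
|H| = 1 / sqrt(1 + 305.83637) = 0.0570882
|H|_dB = 20*log10(0.0570882) = -24.87 dB

fc = 9.10558 Hz; |H(159.24 Hz)| = -24.87 dB


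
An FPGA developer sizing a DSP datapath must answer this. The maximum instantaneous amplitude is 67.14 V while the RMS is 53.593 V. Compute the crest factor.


Crest factor is the ratio of peak to RMS:
CF = V_peak / V_rms
   = 67.14 / 53.593
   = 1.2528

1.2528


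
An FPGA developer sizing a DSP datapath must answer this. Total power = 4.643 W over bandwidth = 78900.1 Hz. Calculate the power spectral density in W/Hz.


Power spectral density:
PSD = P / BW
    = 4.643 / 78900.1
    = 5.885e-05 W/Hz

5.885e-05 W/Hz


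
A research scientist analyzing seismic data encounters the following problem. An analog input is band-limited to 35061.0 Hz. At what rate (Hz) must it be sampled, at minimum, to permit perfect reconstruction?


The Nyquist rate is twice the maximum frequency component.
fs_min = 2 * fmax
      = 2 * 35061.0
      = 70122.0 Hz

70122.0


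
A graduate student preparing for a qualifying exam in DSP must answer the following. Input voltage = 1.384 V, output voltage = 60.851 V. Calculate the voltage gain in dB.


Voltage gain in dB:
G = 20 * log10(Vout / Vin)
  = 20 * log10(60.851 / 1.384)
  = 20 * log10(43.967486)
  = 20 * 1.643132
  = 32.86 dB

32.86 dB


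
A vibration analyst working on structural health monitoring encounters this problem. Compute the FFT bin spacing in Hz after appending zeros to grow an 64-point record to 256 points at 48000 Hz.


Frequency resolution after zero-padding:
N_padded = 64 * 4 = 256
df = fs / N_padded
   = 48000 / 256
   = 187.5 Hz

187.5 Hz


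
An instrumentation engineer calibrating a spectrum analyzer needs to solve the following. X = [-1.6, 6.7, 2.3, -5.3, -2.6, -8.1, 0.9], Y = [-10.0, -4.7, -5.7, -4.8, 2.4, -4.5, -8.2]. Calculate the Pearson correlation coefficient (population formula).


Pearson correlation coefficient (population):
r = cov(X,Y) / (std(X) * std(Y))
Mean X = -1.1, Mean Y = -5.0714
Cov(X,Y) = -2.768571
Std(X) = 4.559762, Std(Y) = 3.602267
r = -0.1686

-0.1686


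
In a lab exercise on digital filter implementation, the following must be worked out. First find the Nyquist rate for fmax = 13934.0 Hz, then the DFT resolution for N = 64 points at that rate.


Step 1 — Nyquist sampling rate:
fs = 2 * fmax = 2 * 13934.0 = 27868.0 Hz

Step 2 — DFT bin spacing:
df = fs / N = 27868.0 / 64 = 435.4375 Hz

435.4375 Hz


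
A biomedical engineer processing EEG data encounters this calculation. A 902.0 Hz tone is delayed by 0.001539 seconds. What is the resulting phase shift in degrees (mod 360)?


Phase shift from frequency and time delay:
phi = 360 * f * t_delay
    = 360 * 902.0 * 0.001539
    = 499.74 degrees
    mod 360 = 139.74 degrees

139.74 degrees


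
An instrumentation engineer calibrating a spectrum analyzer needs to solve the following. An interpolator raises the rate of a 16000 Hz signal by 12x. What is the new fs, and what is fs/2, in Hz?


Step 1 — output sample rate after interpolation by L:
fs_out = L * fs_in = 12 * 16000 = 192000 Hz

Step 2 — Nyquist frequency of the output stream:
f_Nyq = fs_out / 2 = 192000 / 2 = 96000.0 Hz

fs_out = 192000 Hz; f_Nyquist = 96000.0 Hz


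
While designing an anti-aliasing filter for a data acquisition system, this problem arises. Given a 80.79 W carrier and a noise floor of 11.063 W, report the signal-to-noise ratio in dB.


SNR in decibels:
SNR = 10 * log10(Ps / Pn)
    = 10 * log10(80.79 / 11.063)
    = 10 * log10(7.3027)
    = 10 * 0.8635
    = 8.63 dB

8.63 dB


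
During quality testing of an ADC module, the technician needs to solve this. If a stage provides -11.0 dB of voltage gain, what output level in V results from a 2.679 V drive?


Output voltage from dB gain:
V_out = V_in * 10^(gain_dB / 20)
      = 2.679 * 10^(-11.0 / 20)
      = 2.679 * 0.281838
      = 0.755 V

0.755 V


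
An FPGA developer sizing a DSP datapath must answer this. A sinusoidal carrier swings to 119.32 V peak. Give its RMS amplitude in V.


RMS voltage for a sinusoidal waveform:
V_rms = V_peak / sqrt(2)
      = 119.32 / 1.414214
      = 84.372 V

84.372 V


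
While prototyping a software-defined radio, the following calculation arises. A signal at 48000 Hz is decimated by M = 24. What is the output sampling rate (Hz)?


Decimation reduces the sample rate:
fs_out = fs_in / M
       = 48000 / 24
       = 2000.0 Hz

2000.0 Hz


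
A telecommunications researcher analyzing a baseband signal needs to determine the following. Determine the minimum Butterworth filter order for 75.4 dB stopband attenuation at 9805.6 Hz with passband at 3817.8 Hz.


Butterworth filter order formula:
n = log10(10^(A/10) - 1) / (2 * log10(f_stop/f_pass))
10^(75.4/10) - 1 = 34673684.0453
f_stop/f_pass = 9805.6 / 3817.8 = 2.5684
n = 9.2027 -> ceil = 10

10


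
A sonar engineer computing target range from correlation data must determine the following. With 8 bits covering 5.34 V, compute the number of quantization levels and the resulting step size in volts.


Step 1 — number of quantization levels:
L = 2^N = 2^8 = 256

Step 2 — LSB step size:
delta = Vfs / L
      = 5.34 / 256
      = 0.02085937 V

Levels = 256; step size = 0.02085937 V


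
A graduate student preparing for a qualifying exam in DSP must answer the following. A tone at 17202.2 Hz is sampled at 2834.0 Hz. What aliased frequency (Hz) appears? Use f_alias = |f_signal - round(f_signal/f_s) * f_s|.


Compute the nearest integer multiple of fs to the signal:
n = round(17202.2 / 2834.0) = 6
f_alias = |17202.2 - 6 * 2834.0|
        = |17202.2 - 17004.0|
        = 198.2 Hz

198.2


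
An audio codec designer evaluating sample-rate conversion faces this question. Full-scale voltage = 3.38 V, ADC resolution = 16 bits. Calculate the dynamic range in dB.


Dynamic range from full-scale to LSB:
V_min = V_max / 2^bits = 3.38 / 2^16
DR = 20 * log10(V_max / V_min)
   = 20 * log10(2^16)
   = 20 * 16 * log10(2)
   = 96.33 dB

96.33 dB


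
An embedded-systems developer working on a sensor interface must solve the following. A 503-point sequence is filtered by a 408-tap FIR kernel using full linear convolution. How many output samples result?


Linear convolution output length:
L = N + M - 1
  = 503 + 408 - 1
  = 910 samples

910


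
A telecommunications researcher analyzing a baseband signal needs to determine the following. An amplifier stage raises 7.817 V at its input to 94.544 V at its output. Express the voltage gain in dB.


Voltage gain in dB:
G = 20 * log10(Vout / Vin)
  = 20 * log10(94.544 / 7.817)
  = 20 * log10(12.094665)
  = 20 * 1.082594
  = 21.65 dB

21.65 dB


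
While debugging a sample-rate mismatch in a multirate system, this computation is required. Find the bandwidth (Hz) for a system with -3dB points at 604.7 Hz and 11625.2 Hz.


Bandwidth is the difference of -3dB frequencies:
BW = f_high - f_low
   = 11625.2 - 604.7
   = 11020.5 Hz

11020.5 Hz


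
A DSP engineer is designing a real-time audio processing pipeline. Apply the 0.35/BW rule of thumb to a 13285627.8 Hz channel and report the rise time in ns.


Rise time from bandwidth relationship:
tr = 0.35 / BW
   = 0.35 / 13285627.8
   = 2.634425751e-08 s
   = 26.3443 ns

26.3443 ns


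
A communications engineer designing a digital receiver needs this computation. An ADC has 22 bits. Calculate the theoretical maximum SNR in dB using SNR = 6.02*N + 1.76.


Theoretical SNR for a full-scale sinusoid:
SNR = 6.02 * N + 1.76
    = 6.02 * 22 + 1.76
    = 132.44 + 1.76
    = 134.2 dB

134.2 dB


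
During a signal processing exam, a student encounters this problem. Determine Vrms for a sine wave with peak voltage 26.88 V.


RMS voltage for a sinusoidal waveform:
V_rms = V_peak / sqrt(2)
      = 26.88 / 1.414214
      = 19.007 V

19.007 V


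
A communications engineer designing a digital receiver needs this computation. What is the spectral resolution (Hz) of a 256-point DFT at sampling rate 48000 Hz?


DFT frequency resolution:
df = fs / N
   = 48000 / 256
   = 187.5 Hz

187.5 Hz


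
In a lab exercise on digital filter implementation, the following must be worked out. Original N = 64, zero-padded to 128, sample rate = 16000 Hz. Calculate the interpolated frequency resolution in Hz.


Frequency resolution after zero-padding:
N_padded = 64 * 2 = 128
df = fs / N_padded
   = 16000 / 128
   = 125.0 Hz

125.0 Hz


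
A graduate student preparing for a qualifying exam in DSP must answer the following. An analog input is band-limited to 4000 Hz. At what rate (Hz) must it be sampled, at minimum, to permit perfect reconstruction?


The Nyquist rate is twice the maximum frequency component.
fs_min = 2 * fmax
      = 2 * 4000
      = 8000 Hz

8000


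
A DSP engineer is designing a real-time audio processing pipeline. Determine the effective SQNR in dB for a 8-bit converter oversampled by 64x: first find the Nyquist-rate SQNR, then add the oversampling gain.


Step 1 — baseline SQNR at Nyquist:
SQNR_base = 6.02*N + 1.76
          = 6.02*8 + 1.76
          = 49.92 dB

Step 2 — oversampling processing gain:
G = 10*log10(OSR) = 10*log10(64) = 18.06 dB

Step 3 — total:
SQNR_total = 49.92 + 18.06 = 67.98 dB

Base SQNR = 49.92 dB; oversampled SQNR = 67.98 dB


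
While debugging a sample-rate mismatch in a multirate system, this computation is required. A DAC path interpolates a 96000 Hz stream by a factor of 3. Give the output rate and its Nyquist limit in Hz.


Step 1 — output sample rate after interpolation by L:
fs_out = L * fs_in = 3 * 96000 = 288000 Hz

Step 2 — Nyquist frequency of the output stream:
f_Nyq = fs_out / 2 = 288000 / 2 = 144000.0 Hz

fs_out = 288000 Hz; f_Nyquist = 144000.0 Hz


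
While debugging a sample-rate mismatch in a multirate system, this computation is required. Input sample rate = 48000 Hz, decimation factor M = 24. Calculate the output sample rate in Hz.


Decimation reduces the sample rate:
fs_out = fs_in / M
       = 48000 / 24
       = 2000.0 Hz

2000.0 Hz


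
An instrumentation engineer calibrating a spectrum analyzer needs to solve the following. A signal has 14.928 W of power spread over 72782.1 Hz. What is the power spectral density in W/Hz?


Power spectral density:
PSD = P / BW
    = 14.928 / 72782.1
    = 0.00020511 W/Hz

0.00020511 W/Hz


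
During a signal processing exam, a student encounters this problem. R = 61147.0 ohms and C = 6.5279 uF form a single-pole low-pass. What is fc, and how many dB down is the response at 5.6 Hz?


Step 1 — cutoff frequency:
fc = 1 / (2*pi*R*C)
C = 6.5279 uF = 6.5279e-06 F
fc = 1 / (2*pi*61147.0*6.5279e-06)
   = 0.398723 Hz

Step 2 — magnitude at f = 5.6 Hz:
|H(f)| = 1 / sqrt(1 + (f/fc)^2)
f/fc = 5.6 / 0.398723 = 14.044838
|H| = 1 / sqrt(1 + 197.257474) = 0.0710207
|H|_dB = 20*log10(0.0710207) = -22.97 dB

fc = 0.398723 Hz; |H(5.6 Hz)| = -22.97 dB


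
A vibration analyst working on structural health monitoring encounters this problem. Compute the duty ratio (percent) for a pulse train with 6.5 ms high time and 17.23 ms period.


Duty cycle as a percentage:
DC = (t_on / T) * 100
   = (6.5 / 17.23) * 100
   = 0.377249 * 100
   = 37.72 %

37.72 %


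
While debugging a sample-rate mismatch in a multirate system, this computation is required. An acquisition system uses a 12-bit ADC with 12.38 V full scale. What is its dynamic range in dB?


Dynamic range from full-scale to LSB:
V_min = V_max / 2^bits = 12.38 / 2^12
DR = 20 * log10(V_max / V_min)
   = 20 * log10(2^12)
   = 20 * 12 * log10(2)
   = 72.25 dB

72.25 dB


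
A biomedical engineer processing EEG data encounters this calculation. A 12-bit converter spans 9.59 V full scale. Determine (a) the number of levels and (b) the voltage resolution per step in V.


Step 1 — number of quantization levels:
L = 2^N = 2^12 = 4096

Step 2 — LSB step size:
delta = Vfs / L
      = 9.59 / 4096
      = 0.00234131 V

Levels = 4096; step size = 0.00234131 V


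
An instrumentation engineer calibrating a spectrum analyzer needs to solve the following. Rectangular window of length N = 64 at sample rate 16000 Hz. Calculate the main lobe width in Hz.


Main lobe width for a rectangular window:
Width = 2 * fs / N
      = 2 * 16000 / 64
      = 32000 / 64
      = 500.0 Hz

500.0 Hz


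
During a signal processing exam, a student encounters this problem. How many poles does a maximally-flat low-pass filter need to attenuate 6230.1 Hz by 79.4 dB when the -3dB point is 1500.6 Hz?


Butterworth filter order formula:
n = log10(10^(A/10) - 1) / (2 * log10(f_stop/f_pass))
10^(79.4/10) - 1 = 87096357.9956
f_stop/f_pass = 6230.1 / 1500.6 = 4.1517
n = 6.4216 -> ceil = 7

7


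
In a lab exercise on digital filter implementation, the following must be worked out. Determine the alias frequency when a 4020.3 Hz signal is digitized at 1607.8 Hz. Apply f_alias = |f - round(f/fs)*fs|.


Compute the nearest integer multiple of fs to the signal:
n = round(4020.3 / 1607.8) = 3
f_alias = |4020.3 - 3 * 1607.8|
        = |4020.3 - 4823.4|
        = 803.1 Hz

803.1


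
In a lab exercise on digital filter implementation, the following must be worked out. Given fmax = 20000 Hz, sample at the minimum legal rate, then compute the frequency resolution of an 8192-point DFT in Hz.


Step 1 — Nyquist sampling rate:
fs = 2 * fmax = 2 * 20000 = 40000 Hz

Step 2 — DFT bin spacing:
df = fs / N = 40000 / 8192 = 4.8828 Hz

4.8828 Hz


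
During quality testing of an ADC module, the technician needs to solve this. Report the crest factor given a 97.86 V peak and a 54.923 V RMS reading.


Crest factor is the ratio of peak to RMS:
CF = V_peak / V_rms
   = 97.86 / 54.923
   = 1.7818

1.7818


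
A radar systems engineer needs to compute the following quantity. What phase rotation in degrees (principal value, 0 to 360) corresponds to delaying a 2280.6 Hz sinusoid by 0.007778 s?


Phase shift from frequency and time delay:
phi = 360 * f * t_delay
    = 360 * 2280.6 * 0.007778
    = 6385.86 degrees
    mod 360 = 265.86 degrees

265.86 degrees


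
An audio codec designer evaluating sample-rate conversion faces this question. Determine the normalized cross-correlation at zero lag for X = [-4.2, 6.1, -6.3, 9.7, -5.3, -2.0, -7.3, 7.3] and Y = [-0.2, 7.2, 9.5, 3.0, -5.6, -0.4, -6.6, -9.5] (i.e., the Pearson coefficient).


Pearson correlation coefficient (population):
r = cov(X,Y) / (std(X) * std(Y))
Mean X = -0.25, Mean Y = -0.325
Cov(X,Y) = 2.83375
Std(X) = 6.3914, Std(Y) = 6.281073
r = 0.0706

0.0706


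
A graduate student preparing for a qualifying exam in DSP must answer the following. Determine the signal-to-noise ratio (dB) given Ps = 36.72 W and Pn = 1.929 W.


SNR in decibels:
SNR = 10 * log10(Ps / Pn)
    = 10 * log10(36.72 / 1.929)
    = 10 * log10(19.0358)
    = 10 * 1.2796
    = 12.8 dB

12.8 dB


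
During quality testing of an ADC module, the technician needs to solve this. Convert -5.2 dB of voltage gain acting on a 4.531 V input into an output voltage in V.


Output voltage from dB gain:
V_out = V_in * 10^(gain_dB / 20)
      = 4.531 * 10^(-5.2 / 20)
      = 4.531 * 0.549541
      = 2.49 V

2.49 V


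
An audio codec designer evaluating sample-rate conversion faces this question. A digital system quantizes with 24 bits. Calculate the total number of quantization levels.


Number of quantization levels = 2^N
= 2^24
= 16777216

16777216


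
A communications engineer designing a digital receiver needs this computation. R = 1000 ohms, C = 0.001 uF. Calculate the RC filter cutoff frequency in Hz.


Cutoff frequency of a first-order RC filter:
fc = 1 / (2 * pi * R * C)
C = 0.001 uF = 1e-09 F
fc = 1 / (2 * pi * 1000 * 1e-09)
   = 1 / 6.2831853071796e-06
   = 159154.943092 Hz

159154.943092 Hz


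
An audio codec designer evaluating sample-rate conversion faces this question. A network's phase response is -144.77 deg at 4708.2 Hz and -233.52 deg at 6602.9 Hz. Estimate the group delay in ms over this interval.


Group delay from phase difference:
tau = -d(phi)/d(omega)
d(phi) = -88.75 deg = -1.54898 rad
d(omega) = 2*pi*(6602.9 - 4708.2) = 11904.7512 rad/s
tau = -(-1.54898) / 11904.7512
    = 0.1301 ms

0.1301 ms


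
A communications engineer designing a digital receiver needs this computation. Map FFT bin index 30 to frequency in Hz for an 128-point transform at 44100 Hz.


Frequency of DFT bin k:
f_k = k * fs / N
    = 30 * 44100 / 128
    = 1323000 / 128
    = 10335.938 Hz

10335.938 Hz


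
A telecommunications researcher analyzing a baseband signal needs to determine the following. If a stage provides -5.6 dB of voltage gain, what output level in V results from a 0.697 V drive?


Output voltage from dB gain:
V_out = V_in * 10^(gain_dB / 20)
      = 0.697 * 10^(-5.6 / 20)
      = 0.697 * 0.524807
      = 0.3658 V

0.3658 V


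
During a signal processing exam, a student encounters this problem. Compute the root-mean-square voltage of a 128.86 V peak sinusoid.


RMS voltage for a sinusoidal waveform:
V_rms = V_peak / sqrt(2)
      = 128.86 / 1.414214
      = 91.118 V

91.118 V


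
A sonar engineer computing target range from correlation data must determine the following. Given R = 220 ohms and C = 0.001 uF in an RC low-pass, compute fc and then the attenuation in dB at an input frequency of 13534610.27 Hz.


Step 1 — cutoff frequency:
fc = 1 / (2*pi*R*C)
C = 0.001 uF = 1e-09 F
fc = 1 / (2*pi*220*1e-09)
   = 723431.56 Hz

Step 2 — magnitude at f = 13534610.27 Hz:
|H(f)| = 1 / sqrt(1 + (f/fc)^2)
f/fc = 13534610.27 / 723431.56 = 18.708902
|H| = 1 / sqrt(1 + 350.023014) = 0.0533743
|H|_dB = 20*log10(0.0533743) = -25.45 dB

fc = 723431.56 Hz; |H(13534610.27 Hz)| = -25.45 dB


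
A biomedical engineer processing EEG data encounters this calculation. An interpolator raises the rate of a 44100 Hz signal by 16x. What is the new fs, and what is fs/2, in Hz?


Step 1 — output sample rate after interpolation by L:
fs_out = L * fs_in = 16 * 44100 = 705600 Hz

Step 2 — Nyquist frequency of the output stream:
f_Nyq = fs_out / 2 = 705600 / 2 = 352800.0 Hz

fs_out = 705600 Hz; f_Nyquist = 352800.0 Hz


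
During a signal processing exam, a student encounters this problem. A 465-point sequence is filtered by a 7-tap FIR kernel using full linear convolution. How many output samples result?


Linear convolution output length:
L = N + M - 1
  = 465 + 7 - 1
  = 471 samples

471


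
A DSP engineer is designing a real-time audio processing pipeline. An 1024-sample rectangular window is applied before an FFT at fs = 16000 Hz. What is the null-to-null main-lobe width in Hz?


Main lobe width for a rectangular window:
Width = 2 * fs / N
      = 2 * 16000 / 1024
      = 32000 / 1024
      = 31.25 Hz

31.25 Hz


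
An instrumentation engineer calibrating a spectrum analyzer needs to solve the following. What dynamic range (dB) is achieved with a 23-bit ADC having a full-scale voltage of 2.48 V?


Dynamic range from full-scale to LSB:
V_min = V_max / 2^bits = 2.48 / 2^23
DR = 20 * log10(V_max / V_min)
   = 20 * log10(2^23)
   = 20 * 23 * log10(2)
   = 138.47 dB

138.47 dB


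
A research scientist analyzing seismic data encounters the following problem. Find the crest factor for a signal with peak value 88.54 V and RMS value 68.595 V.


Crest factor is the ratio of peak to RMS:
CF = V_peak / V_rms
   = 88.54 / 68.595
   = 1.2908

1.2908


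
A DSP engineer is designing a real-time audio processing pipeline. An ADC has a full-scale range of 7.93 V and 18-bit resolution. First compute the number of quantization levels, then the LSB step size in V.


Step 1 — number of quantization levels:
L = 2^N = 2^18 = 262144

Step 2 — LSB step size:
delta = Vfs / L
      = 7.93 / 262144
      = 3.025e-05 V

Levels = 262144; step size = 3.025e-05 V


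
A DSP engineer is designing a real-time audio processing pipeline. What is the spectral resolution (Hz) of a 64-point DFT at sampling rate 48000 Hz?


DFT frequency resolution:
df = fs / N
   = 48000 / 64
   = 750.0 Hz

750.0 Hz
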